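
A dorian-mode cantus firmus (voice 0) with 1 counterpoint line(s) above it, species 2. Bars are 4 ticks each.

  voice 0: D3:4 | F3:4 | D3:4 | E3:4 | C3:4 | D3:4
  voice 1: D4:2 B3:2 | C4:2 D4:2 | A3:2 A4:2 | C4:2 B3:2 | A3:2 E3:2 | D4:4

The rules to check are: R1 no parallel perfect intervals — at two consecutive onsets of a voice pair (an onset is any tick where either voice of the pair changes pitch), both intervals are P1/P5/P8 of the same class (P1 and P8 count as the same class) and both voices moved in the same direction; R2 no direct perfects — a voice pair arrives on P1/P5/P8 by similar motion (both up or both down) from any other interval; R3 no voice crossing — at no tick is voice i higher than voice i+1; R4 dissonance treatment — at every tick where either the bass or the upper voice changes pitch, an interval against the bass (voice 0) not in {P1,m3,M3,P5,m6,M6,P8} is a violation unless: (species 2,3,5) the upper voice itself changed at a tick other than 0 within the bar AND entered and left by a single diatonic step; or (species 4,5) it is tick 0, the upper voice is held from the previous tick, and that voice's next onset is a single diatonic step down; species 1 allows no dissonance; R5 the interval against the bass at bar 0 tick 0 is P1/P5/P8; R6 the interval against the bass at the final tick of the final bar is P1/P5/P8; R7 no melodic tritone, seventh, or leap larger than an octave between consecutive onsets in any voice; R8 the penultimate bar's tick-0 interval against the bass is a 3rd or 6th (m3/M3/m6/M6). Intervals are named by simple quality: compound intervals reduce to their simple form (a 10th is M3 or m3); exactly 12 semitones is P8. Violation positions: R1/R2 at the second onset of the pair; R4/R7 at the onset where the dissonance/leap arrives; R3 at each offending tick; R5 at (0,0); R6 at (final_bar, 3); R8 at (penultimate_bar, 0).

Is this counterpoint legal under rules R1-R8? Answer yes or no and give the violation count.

bar 0: v0=D3 v1=D4 (P8)
bar 1: v0=F3 v1=C4 (P5)
bar 2: v0=D3 v1=A3 (P5)
bar 3: v0=E3 v1=C4 (m6)
bar 4: v0=C3 v1=A3 (M6)
bar 5: v0=D3 v1=D4 (P8)
  R2 @ bar1.0: D3/B3 M6 -> F3/C4 P5 similar
  R2 @ bar2.0: F3/D4 M6 -> D3/A3 P5 similar
  R2 @ bar5.0: C3/E3 M3 -> D3/D4 P8 similar
  R7 @ bar5.0: E3->D4 leap 10st

No (4 violations)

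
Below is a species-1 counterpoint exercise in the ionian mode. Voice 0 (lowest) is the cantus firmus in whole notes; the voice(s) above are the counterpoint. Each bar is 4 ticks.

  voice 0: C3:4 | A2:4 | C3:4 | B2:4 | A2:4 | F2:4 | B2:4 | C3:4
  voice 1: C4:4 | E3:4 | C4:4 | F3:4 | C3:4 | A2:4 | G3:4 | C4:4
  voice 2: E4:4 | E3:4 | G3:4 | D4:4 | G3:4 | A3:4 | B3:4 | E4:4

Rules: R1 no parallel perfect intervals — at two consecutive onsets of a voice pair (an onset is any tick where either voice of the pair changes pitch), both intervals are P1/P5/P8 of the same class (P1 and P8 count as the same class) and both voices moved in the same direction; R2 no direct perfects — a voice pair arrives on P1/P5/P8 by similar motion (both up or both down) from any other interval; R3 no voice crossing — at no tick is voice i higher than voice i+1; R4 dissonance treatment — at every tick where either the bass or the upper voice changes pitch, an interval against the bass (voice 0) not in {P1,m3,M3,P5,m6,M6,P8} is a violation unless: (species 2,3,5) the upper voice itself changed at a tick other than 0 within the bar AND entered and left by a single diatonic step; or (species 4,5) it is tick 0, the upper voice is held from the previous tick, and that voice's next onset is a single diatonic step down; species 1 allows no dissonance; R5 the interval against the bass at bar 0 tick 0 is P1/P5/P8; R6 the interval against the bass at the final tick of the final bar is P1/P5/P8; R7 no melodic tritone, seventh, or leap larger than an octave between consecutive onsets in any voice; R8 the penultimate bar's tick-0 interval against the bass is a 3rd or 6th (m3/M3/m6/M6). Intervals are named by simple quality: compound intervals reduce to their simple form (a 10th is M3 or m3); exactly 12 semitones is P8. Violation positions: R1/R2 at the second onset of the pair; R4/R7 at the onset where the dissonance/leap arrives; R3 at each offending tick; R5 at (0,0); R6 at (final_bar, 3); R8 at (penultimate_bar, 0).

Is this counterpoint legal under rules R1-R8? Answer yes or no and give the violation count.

bar 0: v0=C3 v1=C4 v2=E4 (M3)
bar 1: v0=A2 v1=E3 v2=E3 (P5)
bar 2: v0=C3 v1=C4 v2=G3 (P5)
bar 3: v0=B2 v1=F3 v2=D4 (m3)
bar 4: v0=A2 v1=C3 v2=G3 (m7)
bar 5: v0=F2 v1=A2 v2=A3 (M3)
bar 6: v0=B2 v1=G3 v2=B3 (P8)
bar 7: v0=C3 v1=C4 v2=E4 (M3)
  R5 @ bar0.0: opens on M3
  R2 @ bar1.0: C3/C4 P8 -> A2/E3 P5 similar
  R2 @ bar1.0: C3/E4 M3 -> A2/E3 P5 similar
  R2 @ bar1.0: C4/E4 M3 -> E3/E3 P1 similar
  R1 @ bar2.0: A2/E3 P5 -> C3/G3 P5 similar
  R2 @ bar2.0: A2/E3 P5 -> C3/C4 P8 similar
  R3 @ bar2.0: C4 above G3
  R3 @ bar2.1: C4 above G3
  R3 @ bar2.2: C4 above G3
  R3 @ bar2.3: C4 above G3
  R4 @ bar3.0: B2/F3 TT untreated
  R2 @ bar4.0: F3/D4 M6 -> C3/G3 P5 similar
  R4 @ bar4.0: A2/G3 m7 untreated
  R2 @ bar6.0: F2/A3 M3 -> B2/B3 P8 similar
  R7 @ bar6.0: F2->B2 leap 6st
  R7 @ bar6.0: A2->G3 leap 10st
  R8 @ bar6.0: penult P8 not 3rd/6th
  R2 @ bar7.0: B2/G3 m6 -> C3/C4 P8 similar
  R6 @ bar7.3: closes on M3

No (19 violations)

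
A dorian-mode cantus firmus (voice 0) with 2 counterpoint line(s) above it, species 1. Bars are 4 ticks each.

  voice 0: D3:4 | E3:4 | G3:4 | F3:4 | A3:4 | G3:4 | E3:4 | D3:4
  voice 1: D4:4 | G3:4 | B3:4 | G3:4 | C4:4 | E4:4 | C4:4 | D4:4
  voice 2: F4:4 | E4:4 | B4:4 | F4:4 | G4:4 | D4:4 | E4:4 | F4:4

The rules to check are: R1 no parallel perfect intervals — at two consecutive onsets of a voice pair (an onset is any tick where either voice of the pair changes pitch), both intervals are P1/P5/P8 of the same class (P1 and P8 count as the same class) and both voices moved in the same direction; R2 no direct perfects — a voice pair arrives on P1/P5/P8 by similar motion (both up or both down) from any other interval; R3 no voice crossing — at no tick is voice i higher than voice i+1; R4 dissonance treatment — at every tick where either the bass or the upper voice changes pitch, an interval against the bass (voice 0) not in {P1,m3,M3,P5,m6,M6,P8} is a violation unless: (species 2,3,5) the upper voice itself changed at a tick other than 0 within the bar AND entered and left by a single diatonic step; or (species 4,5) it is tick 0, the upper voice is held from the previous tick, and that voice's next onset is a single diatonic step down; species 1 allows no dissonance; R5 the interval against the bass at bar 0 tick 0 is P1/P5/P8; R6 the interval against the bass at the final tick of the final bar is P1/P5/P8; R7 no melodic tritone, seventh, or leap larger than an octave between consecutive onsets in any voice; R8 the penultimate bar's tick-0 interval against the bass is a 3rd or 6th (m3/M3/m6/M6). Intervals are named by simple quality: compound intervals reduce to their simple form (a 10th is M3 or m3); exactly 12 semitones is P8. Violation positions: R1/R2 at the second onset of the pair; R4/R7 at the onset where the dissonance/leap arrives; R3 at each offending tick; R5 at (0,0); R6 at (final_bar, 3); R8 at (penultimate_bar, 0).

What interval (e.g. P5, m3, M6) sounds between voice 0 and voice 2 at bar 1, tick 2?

P8

voice 0=E3 voice 2=E4 -> P8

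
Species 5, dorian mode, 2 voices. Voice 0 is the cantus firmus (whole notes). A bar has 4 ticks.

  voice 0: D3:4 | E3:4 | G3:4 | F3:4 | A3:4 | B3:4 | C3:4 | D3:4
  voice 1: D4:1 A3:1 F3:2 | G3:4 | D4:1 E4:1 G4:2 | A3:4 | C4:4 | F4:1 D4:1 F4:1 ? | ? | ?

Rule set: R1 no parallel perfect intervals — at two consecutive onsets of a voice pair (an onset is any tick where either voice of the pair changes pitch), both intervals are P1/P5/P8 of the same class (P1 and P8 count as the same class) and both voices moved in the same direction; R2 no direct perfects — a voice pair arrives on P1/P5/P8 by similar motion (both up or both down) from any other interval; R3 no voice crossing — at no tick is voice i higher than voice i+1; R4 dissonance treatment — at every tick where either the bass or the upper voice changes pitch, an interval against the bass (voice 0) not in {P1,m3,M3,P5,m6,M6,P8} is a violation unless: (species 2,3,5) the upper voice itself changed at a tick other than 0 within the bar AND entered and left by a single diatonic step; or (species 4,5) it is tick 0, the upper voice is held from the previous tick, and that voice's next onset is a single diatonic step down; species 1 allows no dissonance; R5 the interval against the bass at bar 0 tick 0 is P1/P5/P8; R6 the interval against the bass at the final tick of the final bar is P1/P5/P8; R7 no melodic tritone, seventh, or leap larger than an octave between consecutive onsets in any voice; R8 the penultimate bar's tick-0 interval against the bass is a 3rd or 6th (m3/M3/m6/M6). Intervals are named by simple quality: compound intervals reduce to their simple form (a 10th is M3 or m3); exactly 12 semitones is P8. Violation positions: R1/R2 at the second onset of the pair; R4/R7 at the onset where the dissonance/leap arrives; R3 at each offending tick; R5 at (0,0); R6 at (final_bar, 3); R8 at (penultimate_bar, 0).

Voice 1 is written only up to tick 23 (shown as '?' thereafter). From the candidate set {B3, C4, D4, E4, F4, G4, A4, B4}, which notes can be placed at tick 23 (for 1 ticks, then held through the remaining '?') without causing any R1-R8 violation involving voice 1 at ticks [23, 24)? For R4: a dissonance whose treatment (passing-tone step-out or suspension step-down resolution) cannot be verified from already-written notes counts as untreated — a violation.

B3: violates R7
C4: violates R4
D4: legal
E4: violates R4
F4: legal
G4: legal
A4: violates R4
B4: violates R7

{D4, F4, G4}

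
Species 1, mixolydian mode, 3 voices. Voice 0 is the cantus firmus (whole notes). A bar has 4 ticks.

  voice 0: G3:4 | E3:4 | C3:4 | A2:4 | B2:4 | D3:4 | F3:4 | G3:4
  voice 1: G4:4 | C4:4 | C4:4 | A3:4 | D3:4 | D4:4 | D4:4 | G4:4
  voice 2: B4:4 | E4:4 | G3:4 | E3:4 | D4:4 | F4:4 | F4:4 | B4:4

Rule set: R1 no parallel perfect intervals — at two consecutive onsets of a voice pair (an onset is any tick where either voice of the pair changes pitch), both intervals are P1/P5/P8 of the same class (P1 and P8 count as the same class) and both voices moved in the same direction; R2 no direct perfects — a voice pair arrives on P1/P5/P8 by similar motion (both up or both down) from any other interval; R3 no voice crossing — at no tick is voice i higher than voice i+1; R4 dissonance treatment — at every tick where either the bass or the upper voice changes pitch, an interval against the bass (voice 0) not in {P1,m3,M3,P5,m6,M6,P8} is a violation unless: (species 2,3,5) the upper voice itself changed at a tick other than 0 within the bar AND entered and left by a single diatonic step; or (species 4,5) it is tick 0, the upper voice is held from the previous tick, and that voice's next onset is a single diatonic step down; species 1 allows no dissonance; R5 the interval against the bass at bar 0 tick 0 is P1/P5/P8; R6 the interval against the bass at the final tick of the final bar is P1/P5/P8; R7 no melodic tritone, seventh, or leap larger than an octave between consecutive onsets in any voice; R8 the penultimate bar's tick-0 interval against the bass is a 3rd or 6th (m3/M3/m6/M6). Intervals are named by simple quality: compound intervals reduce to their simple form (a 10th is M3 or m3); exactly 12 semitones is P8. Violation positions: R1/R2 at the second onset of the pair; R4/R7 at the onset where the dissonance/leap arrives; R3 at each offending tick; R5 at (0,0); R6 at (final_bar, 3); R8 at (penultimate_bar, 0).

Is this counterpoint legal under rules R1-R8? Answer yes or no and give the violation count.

bar 0: v0=G3 v1=G4 v2=B4 (M3)
bar 1: v0=E3 v1=C4 v2=E4 (P8)
bar 2: v0=C3 v1=C4 v2=G3 (P5)
bar 3: v0=A2 v1=A3 v2=E3 (P5)
bar 4: v0=B2 v1=D3 v2=D4 (m3)
bar 5: v0=D3 v1=D4 v2=F4 (m3)
bar 6: v0=F3 v1=D4 v2=F4 (P8)
bar 7: v0=G3 v1=G4 v2=B4 (M3)
  R5 @ bar0.0: opens on M3
  R2 @ bar1.0: G3/B4 M3 -> E3/E4 P8 similar
  R2 @ bar2.0: E3/E4 P8 -> C3/G3 P5 similar
  R3 @ bar2.0: C4 above G3
  R3 @ bar2.1: C4 above G3
  R3 @ bar2.2: C4 above G3
  R3 @ bar2.3: C4 above G3
  R1 @ bar3.0: C3/C4 P8 -> A2/A3 P8 similar
  R1 @ bar3.0: C3/G3 P5 -> A2/E3 P5 similar
  R3 @ bar3.0: A3 above E3
  R3 @ bar3.1: A3 above E3
  R3 @ bar3.2: A3 above E3
  R3 @ bar3.3: A3 above E3
  R7 @ bar4.0: E3->D4 leap 10st
  R2 @ bar5.0: B2/D3 m3 -> D3/D4 P8 similar
  R8 @ bar6.0: penult P8 not 3rd/6th
  R2 @ bar7.0: F3/D4 M6 -> G3/G4 P8 similar
  R7 @ bar7.0: F4->B4 leap 6st
  R6 @ bar7.3: closes on M3

No (19 violations)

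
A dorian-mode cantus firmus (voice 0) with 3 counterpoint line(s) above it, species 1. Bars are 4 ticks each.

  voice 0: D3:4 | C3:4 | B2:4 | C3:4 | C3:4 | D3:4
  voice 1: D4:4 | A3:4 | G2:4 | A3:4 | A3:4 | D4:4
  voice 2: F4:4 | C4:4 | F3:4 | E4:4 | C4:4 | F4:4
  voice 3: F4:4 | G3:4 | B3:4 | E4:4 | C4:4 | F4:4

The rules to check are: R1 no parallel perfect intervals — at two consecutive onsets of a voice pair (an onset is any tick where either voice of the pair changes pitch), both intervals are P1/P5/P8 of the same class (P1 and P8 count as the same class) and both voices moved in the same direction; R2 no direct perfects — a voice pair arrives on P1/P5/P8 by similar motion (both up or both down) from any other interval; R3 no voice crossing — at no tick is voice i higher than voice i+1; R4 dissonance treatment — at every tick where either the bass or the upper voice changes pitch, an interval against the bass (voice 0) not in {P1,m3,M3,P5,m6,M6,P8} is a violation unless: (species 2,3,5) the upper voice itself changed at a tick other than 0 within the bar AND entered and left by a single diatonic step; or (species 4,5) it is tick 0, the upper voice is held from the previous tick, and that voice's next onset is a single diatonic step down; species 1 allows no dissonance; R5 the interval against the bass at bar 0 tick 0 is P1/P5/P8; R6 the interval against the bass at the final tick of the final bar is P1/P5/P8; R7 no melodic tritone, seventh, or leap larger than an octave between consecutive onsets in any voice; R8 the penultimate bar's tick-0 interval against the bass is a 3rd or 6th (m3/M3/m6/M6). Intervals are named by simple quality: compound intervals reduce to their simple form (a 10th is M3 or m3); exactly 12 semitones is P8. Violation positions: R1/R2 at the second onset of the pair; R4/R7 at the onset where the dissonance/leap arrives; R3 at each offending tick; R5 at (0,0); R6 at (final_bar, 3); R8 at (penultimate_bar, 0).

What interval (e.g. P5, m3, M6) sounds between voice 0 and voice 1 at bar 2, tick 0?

M3

voice 0=B2 voice 1=G2 -> M3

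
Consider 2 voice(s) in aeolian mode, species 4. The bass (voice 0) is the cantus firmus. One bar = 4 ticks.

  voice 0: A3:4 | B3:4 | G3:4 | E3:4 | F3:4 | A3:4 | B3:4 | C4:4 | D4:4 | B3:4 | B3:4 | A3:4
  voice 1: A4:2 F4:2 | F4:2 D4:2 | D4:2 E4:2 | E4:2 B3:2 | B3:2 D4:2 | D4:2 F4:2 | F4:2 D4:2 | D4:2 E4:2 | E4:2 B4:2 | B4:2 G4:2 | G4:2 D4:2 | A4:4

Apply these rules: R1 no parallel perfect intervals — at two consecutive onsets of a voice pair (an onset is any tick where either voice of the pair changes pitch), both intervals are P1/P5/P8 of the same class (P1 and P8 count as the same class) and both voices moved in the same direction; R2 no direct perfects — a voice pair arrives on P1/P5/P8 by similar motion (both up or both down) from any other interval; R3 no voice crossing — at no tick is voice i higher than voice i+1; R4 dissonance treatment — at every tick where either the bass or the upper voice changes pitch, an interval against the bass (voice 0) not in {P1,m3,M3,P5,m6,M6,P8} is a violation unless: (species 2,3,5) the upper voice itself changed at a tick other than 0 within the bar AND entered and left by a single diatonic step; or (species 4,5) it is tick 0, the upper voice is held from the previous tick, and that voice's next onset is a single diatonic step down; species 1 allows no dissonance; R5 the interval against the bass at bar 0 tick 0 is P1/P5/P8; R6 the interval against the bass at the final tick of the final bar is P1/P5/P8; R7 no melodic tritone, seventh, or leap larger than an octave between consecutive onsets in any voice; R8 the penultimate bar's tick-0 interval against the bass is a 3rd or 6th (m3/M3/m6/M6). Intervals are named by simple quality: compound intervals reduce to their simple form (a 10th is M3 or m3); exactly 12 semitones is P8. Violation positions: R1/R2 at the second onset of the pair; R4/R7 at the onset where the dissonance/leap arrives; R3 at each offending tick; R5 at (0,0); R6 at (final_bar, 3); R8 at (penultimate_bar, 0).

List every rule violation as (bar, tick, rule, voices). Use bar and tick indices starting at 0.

(1, 0, R4, (0, 1))
(4, 0, R4, (0, 1))
(5, 0, R4, (0, 1))
(6, 0, R4, (0, 1))
(7, 0, R4, (0, 1))
(8, 0, R4, (0, 1))

bar 0: v0=A3 v1=A4 downbeat P8
bar 1: v0=B3 v1=F4 downbeat TT
bar 2: v0=G3 v1=D4 downbeat P5
bar 3: v0=E3 v1=E4 downbeat P8
bar 4: v0=F3 v1=B3 downbeat TT
bar 5: v0=A3 v1=D4 downbeat P4
bar 6: v0=B3 v1=F4 downbeat TT
bar 7: v0=C4 v1=D4 downbeat M2
bar 8: v0=D4 v1=E4 downbeat M2
bar 9: v0=B3 v1=B4 downbeat P8
bar 10: v0=B3 v1=G4 downbeat m6
bar 11: v0=A3 v1=A4 downbeat P8
  -> R4 @ bar 1 tick 0 v(0, 1): B3/F4 TT untreated
  -> R4 @ bar 4 tick 0 v(0, 1): F3/B3 TT untreated
  -> R4 @ bar 5 tick 0 v(0, 1): A3/D4 P4 untreated
  -> R4 @ bar 6 tick 0 v(0, 1): B3/F4 TT untreated
  -> R4 @ bar 7 tick 0 v(0, 1): C4/D4 M2 untreated
  -> R4 @ bar 8 tick 0 v(0, 1): D4/E4 M2 untreated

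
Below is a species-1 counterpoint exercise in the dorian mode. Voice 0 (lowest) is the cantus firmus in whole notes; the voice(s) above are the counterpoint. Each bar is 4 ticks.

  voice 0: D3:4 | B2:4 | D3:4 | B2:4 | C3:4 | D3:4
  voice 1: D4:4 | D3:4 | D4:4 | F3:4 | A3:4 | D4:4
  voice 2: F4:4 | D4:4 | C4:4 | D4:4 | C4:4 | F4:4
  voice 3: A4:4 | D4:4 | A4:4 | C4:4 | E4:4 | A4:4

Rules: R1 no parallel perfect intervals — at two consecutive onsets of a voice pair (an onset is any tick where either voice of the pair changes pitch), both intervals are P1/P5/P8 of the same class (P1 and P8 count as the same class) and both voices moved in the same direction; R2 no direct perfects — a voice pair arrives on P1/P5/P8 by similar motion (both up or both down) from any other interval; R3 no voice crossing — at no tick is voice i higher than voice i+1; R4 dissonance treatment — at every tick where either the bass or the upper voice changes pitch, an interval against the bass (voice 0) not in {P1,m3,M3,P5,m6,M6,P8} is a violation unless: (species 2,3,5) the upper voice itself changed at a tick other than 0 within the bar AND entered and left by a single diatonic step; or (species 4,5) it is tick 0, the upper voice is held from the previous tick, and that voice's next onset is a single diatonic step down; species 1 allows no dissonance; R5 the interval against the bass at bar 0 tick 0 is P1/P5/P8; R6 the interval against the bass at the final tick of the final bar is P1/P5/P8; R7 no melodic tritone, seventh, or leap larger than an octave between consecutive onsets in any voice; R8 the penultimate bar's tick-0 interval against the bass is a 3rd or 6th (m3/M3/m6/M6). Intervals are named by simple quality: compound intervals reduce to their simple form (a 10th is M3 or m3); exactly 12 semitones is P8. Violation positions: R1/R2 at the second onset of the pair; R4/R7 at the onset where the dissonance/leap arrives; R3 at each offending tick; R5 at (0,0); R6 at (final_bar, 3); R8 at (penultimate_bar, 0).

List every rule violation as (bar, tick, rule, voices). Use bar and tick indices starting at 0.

bar 0: v0=D3 v1=D4 v2=F4 v3=A4 downbeat P5
bar 1: v0=B2 v1=D3 v2=D4 v3=D4 downbeat m3
bar 2: v0=D3 v1=D4 v2=C4 v3=A4 downbeat P5
bar 3: v0=B2 v1=F3 v2=D4 v3=C4 downbeat m2
bar 4: v0=C3 v1=A3 v2=C4 v3=E4 downbeat M3
bar 5: v0=D3 v1=D4 v2=F4 v3=A4 downbeat P5
  -> R5 @ bar 0 tick 0 v(0, 2): opens on m3
  -> R2 @ bar 1 tick 0 v(1, 2): D4/F4 m3 -> D3/D4 P8 similar
  -> R2 @ bar 1 tick 0 v(1, 3): D4/A4 P5 -> D3/D4 P8 similar
  -> R2 @ bar 1 tick 0 v(2, 3): F4/A4 M3 -> D4/D4 P1 similar
  -> R2 @ bar 2 tick 0 v(0, 1): B2/D3 m3 -> D3/D4 P8 similar
  -> R2 @ bar 2 tick 0 v(0, 3): B2/D4 m3 -> D3/A4 P5 similar
  -> R2 @ bar 2 tick 0 v(1, 3): D3/D4 P8 -> D4/A4 P5 similar
  -> R3 @ bar 2 tick 0 v(1, 2): D4 above C4
  -> R4 @ bar 2 tick 0 v(0, 2): D3/C4 m7 untreated
  -> R3 @ bar 2 tick 1 v(1, 2): D4 above C4
  -> R3 @ bar 2 tick 2 v(1, 2): D4 above C4
  -> R3 @ bar 2 tick 3 v(1, 2): D4 above C4
  -> R1 @ bar 3 tick 0 v(1, 3): D4/A4 P5 -> F3/C4 P5 similar
  -> R3 @ bar 3 tick 0 v(2, 3): D4 above C4
  -> R4 @ bar 3 tick 0 v(0, 1): B2/F3 TT untreated
  -> R4 @ bar 3 tick 0 v(0, 3): B2/C4 m2 untreated
  -> R3 @ bar 3 tick 1 v(2, 3): D4 above C4
  -> R3 @ bar 3 tick 2 v(2, 3): D4 above C4
  -> R3 @ bar 3 tick 3 v(2, 3): D4 above C4
  -> R1 @ bar 4 tick 0 v(1, 3): F3/C4 P5 -> A3/E4 P5 similar
  -> R8 @ bar 4 tick 0 v(0, 2): penult P8 not 3rd/6th
  -> R1 @ bar 5 tick 0 v(1, 3): A3/E4 P5 -> D4/A4 P5 similar
  -> R2 @ bar 5 tick 0 v(0, 1): C3/A3 M6 -> D3/D4 P8 similar
  -> R2 @ bar 5 tick 0 v(0, 3): C3/E4 M3 -> D3/A4 P5 similar
  -> R6 @ bar 5 tick 3 v(0, 2): closes on m3

(0, 0, R5, (0, 2))
(1, 0, R2, (1, 2))
(1, 0, R2, (1, 3))
(1, 0, R2, (2, 3))
(2, 0, R2, (0, 1))
(2, 0, R2, (0, 3))
(2, 0, R2, (1, 3))
(2, 0, R3, (1, 2))
(2, 0, R4, (0, 2))
(2, 1, R3, (1, 2))
(2, 2, R3, (1, 2))
(2, 3, R3, (1, 2))
(3, 0, R1, (1, 3))
(3, 0, R3, (2, 3))
(3, 0, R4, (0, 1))
(3, 0, R4, (0, 3))
(3, 1, R3, (2, 3))
(3, 2, R3, (2, 3))
(3, 3, R3, (2, 3))
(4, 0, R1, (1, 3))
(4, 0, R8, (0, 2))
(5, 0, R1, (1, 3))
(5, 0, R2, (0, 1))
(5, 0, R2, (0, 3))
(5, 3, R6, (0, 2))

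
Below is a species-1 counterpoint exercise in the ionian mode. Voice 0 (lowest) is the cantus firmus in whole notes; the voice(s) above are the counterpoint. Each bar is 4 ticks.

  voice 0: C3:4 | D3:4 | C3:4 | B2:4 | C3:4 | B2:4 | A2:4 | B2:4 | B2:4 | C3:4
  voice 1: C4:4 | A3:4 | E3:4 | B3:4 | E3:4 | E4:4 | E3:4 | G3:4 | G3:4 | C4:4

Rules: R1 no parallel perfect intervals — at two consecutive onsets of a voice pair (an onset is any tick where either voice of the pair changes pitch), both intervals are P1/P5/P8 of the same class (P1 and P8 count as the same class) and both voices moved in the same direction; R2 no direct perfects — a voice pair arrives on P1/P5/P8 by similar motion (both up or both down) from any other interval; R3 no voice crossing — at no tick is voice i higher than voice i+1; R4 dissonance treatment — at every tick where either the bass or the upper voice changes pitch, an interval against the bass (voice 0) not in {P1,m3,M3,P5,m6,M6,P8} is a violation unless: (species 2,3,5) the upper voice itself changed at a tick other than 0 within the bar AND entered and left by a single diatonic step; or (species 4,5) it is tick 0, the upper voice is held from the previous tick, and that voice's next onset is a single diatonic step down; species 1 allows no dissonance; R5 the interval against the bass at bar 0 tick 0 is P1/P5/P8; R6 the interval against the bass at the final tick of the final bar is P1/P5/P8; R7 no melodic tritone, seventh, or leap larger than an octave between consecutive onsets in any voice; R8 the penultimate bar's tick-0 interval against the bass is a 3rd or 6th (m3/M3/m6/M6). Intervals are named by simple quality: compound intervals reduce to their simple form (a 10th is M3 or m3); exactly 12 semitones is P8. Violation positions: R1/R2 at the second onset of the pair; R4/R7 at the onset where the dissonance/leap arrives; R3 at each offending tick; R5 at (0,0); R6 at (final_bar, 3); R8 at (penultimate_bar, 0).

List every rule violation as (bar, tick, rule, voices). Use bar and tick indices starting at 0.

bar 0: v0=C3 v1=C4 downbeat P8
bar 1: v0=D3 v1=A3 downbeat P5
bar 2: v0=C3 v1=E3 downbeat M3
bar 3: v0=B2 v1=B3 downbeat P8
bar 4: v0=C3 v1=E3 downbeat M3
bar 5: v0=B2 v1=E4 downbeat P4
bar 6: v0=A2 v1=E3 downbeat P5
bar 7: v0=B2 v1=G3 downbeat m6
bar 8: v0=B2 v1=G3 downbeat m6
bar 9: v0=C3 v1=C4 downbeat P8
  -> R4 @ bar 5 tick 0 v(0, 1): B2/E4 P4 untreated
  -> R2 @ bar 6 tick 0 v(0, 1): B2/E4 P4 -> A2/E3 P5 similar
  -> R2 @ bar 9 tick 0 v(0, 1): B2/G3 m6 -> C3/C4 P8 similar

(5, 0, R4, (0, 1))
(6, 0, R2, (0, 1))
(9, 0, R2, (0, 1))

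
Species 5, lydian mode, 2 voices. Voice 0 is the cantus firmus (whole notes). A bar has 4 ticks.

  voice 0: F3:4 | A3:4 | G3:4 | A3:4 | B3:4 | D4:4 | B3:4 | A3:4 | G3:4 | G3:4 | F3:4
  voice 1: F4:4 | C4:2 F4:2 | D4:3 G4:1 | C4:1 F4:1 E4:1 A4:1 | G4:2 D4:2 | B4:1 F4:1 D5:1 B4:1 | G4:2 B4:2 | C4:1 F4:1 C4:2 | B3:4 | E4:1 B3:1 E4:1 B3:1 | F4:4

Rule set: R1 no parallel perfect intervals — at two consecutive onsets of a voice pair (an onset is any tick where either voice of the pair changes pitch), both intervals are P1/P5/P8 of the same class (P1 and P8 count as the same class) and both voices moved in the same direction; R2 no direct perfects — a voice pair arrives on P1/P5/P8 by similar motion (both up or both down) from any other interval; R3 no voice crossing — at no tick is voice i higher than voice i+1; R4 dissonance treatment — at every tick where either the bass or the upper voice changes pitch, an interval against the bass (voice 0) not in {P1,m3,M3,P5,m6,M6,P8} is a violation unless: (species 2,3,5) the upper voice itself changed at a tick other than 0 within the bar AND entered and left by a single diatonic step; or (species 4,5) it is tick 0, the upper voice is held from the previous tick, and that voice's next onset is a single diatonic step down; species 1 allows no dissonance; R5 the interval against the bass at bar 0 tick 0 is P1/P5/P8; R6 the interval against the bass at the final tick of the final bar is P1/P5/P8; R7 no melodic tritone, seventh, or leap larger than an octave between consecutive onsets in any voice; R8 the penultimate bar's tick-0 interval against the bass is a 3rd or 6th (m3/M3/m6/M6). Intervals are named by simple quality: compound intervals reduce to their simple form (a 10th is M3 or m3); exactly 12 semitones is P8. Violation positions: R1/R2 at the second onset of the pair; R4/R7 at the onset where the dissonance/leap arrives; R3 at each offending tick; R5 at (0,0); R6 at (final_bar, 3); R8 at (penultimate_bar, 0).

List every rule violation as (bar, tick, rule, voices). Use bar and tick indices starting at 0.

(2, 0, R2, (0, 1))
(5, 1, R7, (1,))
(7, 0, R7, (1,))
(10, 0, R7, (1,))

bar 0: v0=F3 v1=F4 downbeat P8
bar 1: v0=A3 v1=C4 downbeat m3
bar 2: v0=G3 v1=D4 downbeat P5
bar 3: v0=A3 v1=C4 downbeat m3
bar 4: v0=B3 v1=G4 downbeat m6
bar 5: v0=D4 v1=B4 downbeat M6
bar 6: v0=B3 v1=G4 downbeat m6
bar 7: v0=A3 v1=C4 downbeat m3
bar 8: v0=G3 v1=B3 downbeat M3
bar 9: v0=G3 v1=E4 downbeat M6
bar 10: v0=F3 v1=F4 downbeat P8
  -> R2 @ bar 2 tick 0 v(0, 1): A3/F4 m6 -> G3/D4 P5 similar
  -> R7 @ bar 5 tick 1 v(1,): B4->F4 leap 6st
  -> R7 @ bar 7 tick 0 v(1,): B4->C4 leap 11st
  -> R7 @ bar 10 tick 0 v(1,): B3->F4 leap 6st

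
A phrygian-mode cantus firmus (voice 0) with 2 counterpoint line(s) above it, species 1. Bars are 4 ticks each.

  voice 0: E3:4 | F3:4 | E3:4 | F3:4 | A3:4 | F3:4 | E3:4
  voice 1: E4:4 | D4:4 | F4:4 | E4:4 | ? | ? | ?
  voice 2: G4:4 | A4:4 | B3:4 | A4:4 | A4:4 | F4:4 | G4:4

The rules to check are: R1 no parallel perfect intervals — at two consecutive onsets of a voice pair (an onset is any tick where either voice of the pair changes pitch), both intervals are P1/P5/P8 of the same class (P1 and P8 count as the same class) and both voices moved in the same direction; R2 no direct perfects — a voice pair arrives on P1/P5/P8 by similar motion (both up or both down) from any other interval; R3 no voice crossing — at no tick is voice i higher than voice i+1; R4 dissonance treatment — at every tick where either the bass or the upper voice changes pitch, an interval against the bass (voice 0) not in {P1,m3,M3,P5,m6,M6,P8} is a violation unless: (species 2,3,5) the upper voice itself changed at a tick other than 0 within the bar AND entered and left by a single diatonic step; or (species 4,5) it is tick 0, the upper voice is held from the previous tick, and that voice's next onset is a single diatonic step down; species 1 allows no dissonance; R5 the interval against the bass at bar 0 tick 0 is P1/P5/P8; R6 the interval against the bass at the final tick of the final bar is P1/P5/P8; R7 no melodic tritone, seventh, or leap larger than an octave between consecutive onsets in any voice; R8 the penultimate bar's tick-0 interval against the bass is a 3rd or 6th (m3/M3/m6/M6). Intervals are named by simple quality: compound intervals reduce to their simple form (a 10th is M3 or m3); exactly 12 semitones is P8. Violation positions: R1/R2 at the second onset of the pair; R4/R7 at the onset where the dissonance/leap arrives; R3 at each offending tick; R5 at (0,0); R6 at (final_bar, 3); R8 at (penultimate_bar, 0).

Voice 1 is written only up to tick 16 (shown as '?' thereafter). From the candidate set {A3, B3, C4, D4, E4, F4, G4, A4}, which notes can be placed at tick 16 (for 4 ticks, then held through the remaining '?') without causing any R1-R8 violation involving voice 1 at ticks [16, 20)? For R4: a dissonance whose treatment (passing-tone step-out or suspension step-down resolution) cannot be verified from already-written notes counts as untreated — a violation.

A3: legal
B3: violates R4
C4: legal
D4: violates R4
E4: legal
F4: legal
G4: violates R4
A4: violates R2

{A3, C4, E4, F4}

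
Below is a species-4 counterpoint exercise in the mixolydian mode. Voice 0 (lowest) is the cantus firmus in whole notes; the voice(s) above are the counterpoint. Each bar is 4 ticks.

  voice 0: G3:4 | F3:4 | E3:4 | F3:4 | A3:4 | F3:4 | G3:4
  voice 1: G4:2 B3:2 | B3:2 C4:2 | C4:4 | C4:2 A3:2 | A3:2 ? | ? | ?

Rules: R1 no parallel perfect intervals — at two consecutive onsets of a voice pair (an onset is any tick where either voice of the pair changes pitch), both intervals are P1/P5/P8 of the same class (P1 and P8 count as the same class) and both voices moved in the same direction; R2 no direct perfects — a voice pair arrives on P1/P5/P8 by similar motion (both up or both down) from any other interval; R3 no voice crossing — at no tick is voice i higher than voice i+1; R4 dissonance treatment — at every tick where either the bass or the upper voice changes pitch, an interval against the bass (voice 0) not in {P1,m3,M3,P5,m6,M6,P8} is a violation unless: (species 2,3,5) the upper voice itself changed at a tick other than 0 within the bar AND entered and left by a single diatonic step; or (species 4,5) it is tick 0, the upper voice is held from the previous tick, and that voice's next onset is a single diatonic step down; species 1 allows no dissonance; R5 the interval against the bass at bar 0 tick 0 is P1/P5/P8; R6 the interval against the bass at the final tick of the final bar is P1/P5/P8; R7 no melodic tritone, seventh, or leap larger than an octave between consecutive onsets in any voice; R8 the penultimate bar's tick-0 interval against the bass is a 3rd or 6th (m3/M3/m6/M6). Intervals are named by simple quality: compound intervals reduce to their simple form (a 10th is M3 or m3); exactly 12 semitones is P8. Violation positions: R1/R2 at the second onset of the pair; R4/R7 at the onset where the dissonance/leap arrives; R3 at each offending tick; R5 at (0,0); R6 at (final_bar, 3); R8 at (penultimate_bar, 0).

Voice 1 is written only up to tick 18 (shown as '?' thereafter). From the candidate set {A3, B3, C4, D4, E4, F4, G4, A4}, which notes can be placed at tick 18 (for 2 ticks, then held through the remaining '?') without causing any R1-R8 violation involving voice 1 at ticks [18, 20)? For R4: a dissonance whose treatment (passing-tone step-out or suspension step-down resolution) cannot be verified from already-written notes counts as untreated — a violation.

A3: legal
B3: violates R4
C4: legal
D4: violates R4
E4: legal
F4: legal
G4: violates R4,R7
A4: legal

{A3, A4, C4, E4, F4}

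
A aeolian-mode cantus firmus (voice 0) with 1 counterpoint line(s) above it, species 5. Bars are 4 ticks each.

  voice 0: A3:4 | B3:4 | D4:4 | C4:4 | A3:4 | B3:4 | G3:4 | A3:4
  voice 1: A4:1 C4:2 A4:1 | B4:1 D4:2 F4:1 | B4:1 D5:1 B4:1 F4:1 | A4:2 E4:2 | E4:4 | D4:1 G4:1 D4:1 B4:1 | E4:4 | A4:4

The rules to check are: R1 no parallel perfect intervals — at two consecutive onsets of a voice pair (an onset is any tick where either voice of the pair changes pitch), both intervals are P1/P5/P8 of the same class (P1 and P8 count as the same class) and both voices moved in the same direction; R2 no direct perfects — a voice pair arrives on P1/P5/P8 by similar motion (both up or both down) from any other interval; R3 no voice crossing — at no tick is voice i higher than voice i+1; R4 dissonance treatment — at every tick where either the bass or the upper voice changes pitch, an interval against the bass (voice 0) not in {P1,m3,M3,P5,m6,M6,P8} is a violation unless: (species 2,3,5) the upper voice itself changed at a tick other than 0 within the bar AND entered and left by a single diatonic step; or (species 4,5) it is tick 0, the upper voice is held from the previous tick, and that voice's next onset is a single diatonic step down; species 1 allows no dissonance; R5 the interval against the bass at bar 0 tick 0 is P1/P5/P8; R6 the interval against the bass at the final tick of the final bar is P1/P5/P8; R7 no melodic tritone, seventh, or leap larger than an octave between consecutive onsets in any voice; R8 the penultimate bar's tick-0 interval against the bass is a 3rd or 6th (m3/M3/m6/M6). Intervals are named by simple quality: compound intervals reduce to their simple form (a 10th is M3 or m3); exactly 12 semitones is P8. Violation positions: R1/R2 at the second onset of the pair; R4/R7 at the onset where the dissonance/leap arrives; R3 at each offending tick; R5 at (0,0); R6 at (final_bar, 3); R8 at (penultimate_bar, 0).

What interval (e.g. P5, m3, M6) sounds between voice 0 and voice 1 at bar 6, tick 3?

voice 0=G3 voice 1=E4 -> M6

M6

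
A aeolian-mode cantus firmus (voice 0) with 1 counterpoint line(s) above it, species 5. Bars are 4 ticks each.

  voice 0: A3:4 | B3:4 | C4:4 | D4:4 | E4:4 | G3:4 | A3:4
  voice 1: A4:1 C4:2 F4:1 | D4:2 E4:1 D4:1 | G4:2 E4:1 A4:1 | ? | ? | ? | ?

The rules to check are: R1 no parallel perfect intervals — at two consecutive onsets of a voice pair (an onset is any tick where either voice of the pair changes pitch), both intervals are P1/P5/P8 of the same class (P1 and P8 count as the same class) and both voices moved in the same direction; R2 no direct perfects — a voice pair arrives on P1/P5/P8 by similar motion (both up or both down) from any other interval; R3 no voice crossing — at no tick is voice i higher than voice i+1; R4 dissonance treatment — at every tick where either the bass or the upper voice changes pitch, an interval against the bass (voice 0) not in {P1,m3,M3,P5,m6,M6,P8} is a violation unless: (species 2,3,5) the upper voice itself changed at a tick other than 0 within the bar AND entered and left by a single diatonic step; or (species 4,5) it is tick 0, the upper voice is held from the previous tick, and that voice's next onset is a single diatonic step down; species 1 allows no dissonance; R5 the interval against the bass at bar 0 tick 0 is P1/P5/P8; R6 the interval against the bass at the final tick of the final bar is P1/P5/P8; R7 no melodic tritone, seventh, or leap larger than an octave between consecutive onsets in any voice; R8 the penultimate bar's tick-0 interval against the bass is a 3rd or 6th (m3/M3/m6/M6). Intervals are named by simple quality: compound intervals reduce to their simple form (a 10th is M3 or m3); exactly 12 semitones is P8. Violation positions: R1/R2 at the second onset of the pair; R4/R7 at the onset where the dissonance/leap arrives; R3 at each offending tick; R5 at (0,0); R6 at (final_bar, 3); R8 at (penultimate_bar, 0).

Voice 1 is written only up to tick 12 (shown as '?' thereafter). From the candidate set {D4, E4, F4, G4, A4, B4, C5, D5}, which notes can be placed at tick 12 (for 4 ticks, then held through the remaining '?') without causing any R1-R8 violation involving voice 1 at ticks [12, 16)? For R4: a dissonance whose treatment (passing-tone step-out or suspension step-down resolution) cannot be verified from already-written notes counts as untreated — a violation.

{A4, B4, D4, F4}

D4: legal
E4: violates R4
F4: legal
G4: violates R4
A4: legal
B4: legal
C5: violates R4
D5: violates R2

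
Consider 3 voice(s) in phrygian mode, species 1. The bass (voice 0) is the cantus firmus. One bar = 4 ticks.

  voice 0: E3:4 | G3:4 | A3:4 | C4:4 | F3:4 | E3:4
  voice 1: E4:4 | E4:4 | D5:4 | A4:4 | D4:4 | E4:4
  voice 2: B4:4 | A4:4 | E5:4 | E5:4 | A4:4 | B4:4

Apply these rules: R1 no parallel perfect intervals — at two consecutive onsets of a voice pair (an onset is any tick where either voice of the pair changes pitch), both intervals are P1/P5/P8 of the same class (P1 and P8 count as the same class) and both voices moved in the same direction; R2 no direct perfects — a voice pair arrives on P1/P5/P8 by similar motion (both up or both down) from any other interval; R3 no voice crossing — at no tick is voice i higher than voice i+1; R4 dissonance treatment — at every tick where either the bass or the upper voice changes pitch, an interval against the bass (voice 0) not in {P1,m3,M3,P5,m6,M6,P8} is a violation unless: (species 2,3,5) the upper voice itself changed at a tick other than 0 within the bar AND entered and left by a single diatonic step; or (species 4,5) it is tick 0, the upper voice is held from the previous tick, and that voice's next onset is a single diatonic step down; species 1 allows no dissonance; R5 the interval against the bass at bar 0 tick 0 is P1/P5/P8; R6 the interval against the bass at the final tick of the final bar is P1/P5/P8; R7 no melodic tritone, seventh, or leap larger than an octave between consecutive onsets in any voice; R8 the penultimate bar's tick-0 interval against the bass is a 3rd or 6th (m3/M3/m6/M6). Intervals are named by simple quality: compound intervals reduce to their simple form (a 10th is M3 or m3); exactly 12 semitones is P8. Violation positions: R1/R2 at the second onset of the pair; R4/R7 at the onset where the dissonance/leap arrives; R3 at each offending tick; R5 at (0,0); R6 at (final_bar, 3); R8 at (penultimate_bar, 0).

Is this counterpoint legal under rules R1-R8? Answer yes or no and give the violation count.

bar 0: v0=E3 v1=E4 v2=B4 (P5)
bar 1: v0=G3 v1=E4 v2=A4 (M2)
bar 2: v0=A3 v1=D5 v2=E5 (P5)
bar 3: v0=C4 v1=A4 v2=E5 (M3)
bar 4: v0=F3 v1=D4 v2=A4 (M3)
bar 5: v0=E3 v1=E4 v2=B4 (P5)
  R4 @ bar1.0: G3/A4 M2 untreated
  R2 @ bar2.0: G3/A4 M2 -> A3/E5 P5 similar
  R4 @ bar2.0: A3/D5 P4 untreated
  R7 @ bar2.0: E4->D5 leap 10st
  R1 @ bar4.0: A4/E5 P5 -> D4/A4 P5 similar
  R1 @ bar5.0: D4/A4 P5 -> E4/B4 P5 similar

No (6 violations)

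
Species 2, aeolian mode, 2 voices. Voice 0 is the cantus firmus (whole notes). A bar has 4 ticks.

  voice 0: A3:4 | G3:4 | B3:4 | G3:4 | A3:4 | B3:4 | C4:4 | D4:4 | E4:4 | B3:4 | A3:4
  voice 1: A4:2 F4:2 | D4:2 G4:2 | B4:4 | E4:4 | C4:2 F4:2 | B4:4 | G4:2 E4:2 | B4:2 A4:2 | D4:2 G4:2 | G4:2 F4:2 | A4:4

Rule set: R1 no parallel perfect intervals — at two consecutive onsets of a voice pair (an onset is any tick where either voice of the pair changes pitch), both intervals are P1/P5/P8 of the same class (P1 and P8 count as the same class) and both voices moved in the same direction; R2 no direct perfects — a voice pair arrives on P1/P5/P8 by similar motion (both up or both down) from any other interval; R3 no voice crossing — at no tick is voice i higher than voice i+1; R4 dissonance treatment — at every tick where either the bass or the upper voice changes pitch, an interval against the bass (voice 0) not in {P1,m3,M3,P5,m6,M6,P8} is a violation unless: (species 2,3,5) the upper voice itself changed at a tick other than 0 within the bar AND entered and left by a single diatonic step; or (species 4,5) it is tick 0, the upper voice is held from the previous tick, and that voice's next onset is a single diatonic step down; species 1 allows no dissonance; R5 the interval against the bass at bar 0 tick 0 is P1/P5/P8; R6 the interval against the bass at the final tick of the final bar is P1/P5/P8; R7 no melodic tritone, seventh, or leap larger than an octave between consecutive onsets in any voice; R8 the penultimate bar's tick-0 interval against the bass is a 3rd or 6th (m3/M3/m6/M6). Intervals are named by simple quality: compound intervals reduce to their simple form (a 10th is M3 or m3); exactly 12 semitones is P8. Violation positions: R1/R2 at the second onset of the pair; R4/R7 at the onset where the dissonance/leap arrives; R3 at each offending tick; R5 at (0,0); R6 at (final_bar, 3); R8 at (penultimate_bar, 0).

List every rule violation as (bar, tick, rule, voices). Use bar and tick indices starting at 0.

bar 0: v0=A3 v1=A4 downbeat P8
bar 1: v0=G3 v1=D4 downbeat P5
bar 2: v0=B3 v1=B4 downbeat P8
bar 3: v0=G3 v1=E4 downbeat M6
bar 4: v0=A3 v1=C4 downbeat m3
bar 5: v0=B3 v1=B4 downbeat P8
bar 6: v0=C4 v1=G4 downbeat P5
bar 7: v0=D4 v1=B4 downbeat M6
bar 8: v0=E4 v1=D4 downbeat M2
bar 9: v0=B3 v1=G4 downbeat m6
bar 10: v0=A3 v1=A4 downbeat P8
  -> R2 @ bar 1 tick 0 v(0, 1): A3/F4 m6 -> G3/D4 P5 similar
  -> R1 @ bar 2 tick 0 v(0, 1): G3/G4 P8 -> B3/B4 P8 similar
  -> R2 @ bar 5 tick 0 v(0, 1): A3/F4 m6 -> B3/B4 P8 similar
  -> R7 @ bar 5 tick 0 v(1,): F4->B4 leap 6st
  -> R3 @ bar 8 tick 0 v(0, 1): E4 above D4
  -> R4 @ bar 8 tick 0 v(0, 1): E4/D4 M2 untreated
  -> R3 @ bar 8 tick 1 v(0, 1): E4 above D4
  -> R4 @ bar 9 tick 2 v(0, 1): B3/F4 TT untreated

(1, 0, R2, (0, 1))
(2, 0, R1, (0, 1))
(5, 0, R2, (0, 1))
(5, 0, R7, (1,))
(8, 0, R3, (0, 1))
(8, 0, R4, (0, 1))
(8, 1, R3, (0, 1))
(9, 2, R4, (0, 1))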